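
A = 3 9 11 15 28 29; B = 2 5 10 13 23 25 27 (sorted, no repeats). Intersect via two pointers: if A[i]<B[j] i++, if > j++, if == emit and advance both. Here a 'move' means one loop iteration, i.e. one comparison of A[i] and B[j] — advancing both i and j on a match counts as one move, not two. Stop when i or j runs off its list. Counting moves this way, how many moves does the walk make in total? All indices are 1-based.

[i=1,j=1] 3>2 → j++
[i=1,j=2] 3<5 → i++
[i=2,j=2] 9>5 → j++
[i=2,j=3] 9<10 → i++
[i=3,j=3] 11>10 → j++
[i=3,j=4] 11<13 → i++
[i=4,j=4] 15>13 → j++
[i=4,j=5] 15<23 → i++
[i=5,j=5] 28>23 → j++
[i=5,j=6] 28>25 → j++
[i=5,j=7] 28>27 → j++

11 moves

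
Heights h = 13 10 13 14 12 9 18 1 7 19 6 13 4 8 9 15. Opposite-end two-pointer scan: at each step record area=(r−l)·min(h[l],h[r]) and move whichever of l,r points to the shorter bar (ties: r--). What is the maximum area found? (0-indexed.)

[0,15] min(13,15)*15=195 best=195 * → l++
[1,15] min(10,15)*14=140 best=195 → l++
[2,15] min(13,15)*13=169 best=195 → l++
[3,15] min(14,15)*12=168 best=195 → l++
[4,15] min(12,15)*11=132 best=195 → l++
[5,15] min(9,15)*10=90 best=195 → l++
[6,15] min(18,15)*9=135 best=195 → r--
[6,14] min(18,9)*8=72 best=195 → r--
[6,13] min(18,8)*7=56 best=195 → r--
[6,12] min(18,4)*6=24 best=195 → r--
[6,11] min(18,13)*5=65 best=195 → r--
[6,10] min(18,6)*4=24 best=195 → r--
[6,9] min(18,19)*3=54 best=195 → l++
[7,9] min(1,19)*2=2 best=195 → l++
[8,9] min(7,19)*1=7 best=195 → l++

max area = 195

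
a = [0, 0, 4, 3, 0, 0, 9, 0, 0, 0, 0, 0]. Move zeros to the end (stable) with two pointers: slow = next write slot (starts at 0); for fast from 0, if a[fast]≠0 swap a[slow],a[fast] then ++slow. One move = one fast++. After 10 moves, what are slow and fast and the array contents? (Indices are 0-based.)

slow=3, fast=10, a=[4, 3, 9, 0, 0, 0, 0, 0, 0, 0, 0, 0]

(s=0,f=0) a[fast]=0 → fast++
(s=0,f=1) a[fast]=0 → fast++
(s=0,f=2) a[fast]=4≠0 swap→a[0]=4 → slow++,fast++
(s=1,f=3) a[fast]=3≠0 swap→a[1]=3 → slow++,fast++
(s=2,f=4) a[fast]=0 → fast++
(s=2,f=5) a[fast]=0 → fast++
(s=2,f=6) a[fast]=9≠0 swap→a[2]=9 → slow++,fast++
(s=3,f=7) a[fast]=0 → fast++
(s=3,f=8) a[fast]=0 → fast++
(s=3,f=9) a[fast]=0 → fast++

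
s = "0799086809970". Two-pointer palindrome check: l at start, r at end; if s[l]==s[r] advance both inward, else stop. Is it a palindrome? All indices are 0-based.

[0,12] '0'=='0' → l++,r--
[1,11] '7'=='7' → l++,r--
[2,10] '9'=='9' → l++,r--
[3,9] '9'=='9' → l++,r--
[4,8] '0'=='0' → l++,r--
[5,7] '8'=='8' → l++,r--

palindrome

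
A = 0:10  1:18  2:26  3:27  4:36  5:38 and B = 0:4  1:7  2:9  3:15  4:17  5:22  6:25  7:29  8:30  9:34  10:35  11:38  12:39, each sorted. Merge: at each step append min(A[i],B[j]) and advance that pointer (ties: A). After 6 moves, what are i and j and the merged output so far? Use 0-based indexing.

i=0 j=0: A[i]=10>B[j]=4 take 4, j++
i=0 j=1: A[i]=10>B[j]=7 take 7, j++
i=0 j=2: A[i]=10>B[j]=9 take 9, j++
i=0 j=3: A[i]=10<=B[j]=15 take 10, i++
i=1 j=3: A[i]=18>B[j]=15 take 15, j++
i=1 j=4: A[i]=18>B[j]=17 take 17, j++

i=1, j=5, merged so far=[4, 7, 9, 10, 15, 17]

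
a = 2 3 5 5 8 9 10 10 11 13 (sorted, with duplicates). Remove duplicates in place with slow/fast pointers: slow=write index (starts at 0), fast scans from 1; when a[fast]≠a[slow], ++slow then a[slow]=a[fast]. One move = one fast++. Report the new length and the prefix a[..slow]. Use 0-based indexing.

length 8; prefix = [2, 3, 5, 8, 9, 10, 11, 13]

(s=0,f=1) a[fast]=3≠a[slow]=2 write a[1]=3 → slow++,fast++
(s=1,f=2) a[fast]=5≠a[slow]=3 write a[2]=5 → slow++,fast++
(s=2,f=3) a[fast]=5=a[slow] dup → fast++
(s=2,f=4) a[fast]=8≠a[slow]=5 write a[3]=8 → slow++,fast++
(s=3,f=5) a[fast]=9≠a[slow]=8 write a[4]=9 → slow++,fast++
(s=4,f=6) a[fast]=10≠a[slow]=9 write a[5]=10 → slow++,fast++
(s=5,f=7) a[fast]=10=a[slow] dup → fast++
(s=5,f=8) a[fast]=11≠a[slow]=10 write a[6]=11 → slow++,fast++
(s=6,f=9) a[fast]=13≠a[slow]=11 write a[7]=13 → slow++,fast++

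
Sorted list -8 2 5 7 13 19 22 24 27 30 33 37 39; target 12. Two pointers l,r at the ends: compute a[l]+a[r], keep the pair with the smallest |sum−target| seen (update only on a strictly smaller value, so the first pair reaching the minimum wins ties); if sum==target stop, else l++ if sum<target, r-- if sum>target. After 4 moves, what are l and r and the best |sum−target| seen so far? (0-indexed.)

[0,12] -8+39=31 d=19 * → r--
[0,11] -8+37=29 d=17 * → r--
[0,10] -8+33=25 d=13 * → r--
[0,9] -8+30=22 d=10 * → r--

l=0, r=8, best |Δ|=10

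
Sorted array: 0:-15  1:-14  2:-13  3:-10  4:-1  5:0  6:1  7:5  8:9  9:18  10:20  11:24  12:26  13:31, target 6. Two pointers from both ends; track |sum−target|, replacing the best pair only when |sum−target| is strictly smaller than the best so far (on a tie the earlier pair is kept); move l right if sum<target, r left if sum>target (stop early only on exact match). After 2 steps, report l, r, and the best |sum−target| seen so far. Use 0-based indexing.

l=0, r=11, best |Δ|=5

l=0 r=13: -15+31=16 d=10 *, r--
l=0 r=12: -15+26=11 d=5 *, r--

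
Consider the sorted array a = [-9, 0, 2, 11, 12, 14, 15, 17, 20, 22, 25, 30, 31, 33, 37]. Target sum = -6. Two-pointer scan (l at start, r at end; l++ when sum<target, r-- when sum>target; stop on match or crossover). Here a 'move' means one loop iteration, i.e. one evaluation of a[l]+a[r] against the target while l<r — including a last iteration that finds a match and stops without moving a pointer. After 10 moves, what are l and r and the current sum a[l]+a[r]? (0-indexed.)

l=0 r=14: -9+37=28 >-6, r--
l=0 r=13: -9+33=24 >-6, r--
l=0 r=12: -9+31=22 >-6, r--
l=0 r=11: -9+30=21 >-6, r--
l=0 r=10: -9+25=16 >-6, r--
l=0 r=9: -9+22=13 >-6, r--
l=0 r=8: -9+20=11 >-6, r--
l=0 r=7: -9+17=8 >-6, r--
l=0 r=6: -9+15=6 >-6, r--
l=0 r=5: -9+14=5 >-6, r--

l=0, r=4, sum=3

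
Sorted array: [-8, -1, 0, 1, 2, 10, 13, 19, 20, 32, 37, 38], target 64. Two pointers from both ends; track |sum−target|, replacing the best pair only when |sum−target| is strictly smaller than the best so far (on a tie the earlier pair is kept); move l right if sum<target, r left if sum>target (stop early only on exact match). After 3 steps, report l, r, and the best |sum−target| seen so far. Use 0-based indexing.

l=3, r=11, best |Δ|=26

l=0 r=11: -8+38=30 d=34 *, l++
l=1 r=11: -1+38=37 d=27 *, l++
l=2 r=11: 0+38=38 d=26 *, l++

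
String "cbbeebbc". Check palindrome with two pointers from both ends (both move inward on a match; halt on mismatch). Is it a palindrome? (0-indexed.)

l=0 r=7: 'c'=='c', l++,r--
l=1 r=6: 'b'=='b', l++,r--
l=2 r=5: 'b'=='b', l++,r--
l=3 r=4: 'e'=='e', l++,r--

palindrome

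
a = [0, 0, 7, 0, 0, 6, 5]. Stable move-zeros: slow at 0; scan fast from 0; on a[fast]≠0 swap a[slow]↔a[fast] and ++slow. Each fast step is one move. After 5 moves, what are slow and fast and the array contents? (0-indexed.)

slow=0 fast=0: a[fast]=0, fast++
slow=0 fast=1: a[fast]=0, fast++
slow=0 fast=2: a[fast]=7≠0 swap→a[0]=7, slow++,fast++
slow=1 fast=3: a[fast]=0, fast++
slow=1 fast=4: a[fast]=0, fast++

slow=1, fast=5, a=[7, 0, 0, 0, 0, 6, 5]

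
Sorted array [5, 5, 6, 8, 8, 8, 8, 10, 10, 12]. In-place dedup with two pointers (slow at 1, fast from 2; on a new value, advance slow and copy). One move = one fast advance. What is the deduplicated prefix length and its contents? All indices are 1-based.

slow=1 fast=2: a[fast]=5=a[slow] dup, fast++
slow=1 fast=3: a[fast]=6≠a[slow]=5 write a[2]=6, slow++,fast++
slow=2 fast=4: a[fast]=8≠a[slow]=6 write a[3]=8, slow++,fast++
slow=3 fast=5: a[fast]=8=a[slow] dup, fast++
slow=3 fast=6: a[fast]=8=a[slow] dup, fast++
slow=3 fast=7: a[fast]=8=a[slow] dup, fast++
slow=3 fast=8: a[fast]=10≠a[slow]=8 write a[4]=10, slow++,fast++
slow=4 fast=9: a[fast]=10=a[slow] dup, fast++
slow=4 fast=10: a[fast]=12≠a[slow]=10 write a[5]=12, slow++,fast++

length 5; prefix = [5, 6, 8, 10, 12]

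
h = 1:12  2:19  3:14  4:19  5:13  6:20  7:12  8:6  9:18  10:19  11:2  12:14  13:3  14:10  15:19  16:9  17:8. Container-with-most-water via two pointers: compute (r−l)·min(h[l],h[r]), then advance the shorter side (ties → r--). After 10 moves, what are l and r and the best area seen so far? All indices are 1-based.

l=2, r=8, best area=247

l=1 r=17: min(12,8)*16=128 best=128 *, r--
l=1 r=16: min(12,9)*15=135 best=135 *, r--
l=1 r=15: min(12,19)*14=168 best=168 *, l++
l=2 r=15: min(19,19)*13=247 best=247 *, r--
l=2 r=14: min(19,10)*12=120 best=247, r--
l=2 r=13: min(19,3)*11=33 best=247, r--
l=2 r=12: min(19,14)*10=140 best=247, r--
l=2 r=11: min(19,2)*9=18 best=247, r--
l=2 r=10: min(19,19)*8=152 best=247, r--
l=2 r=9: min(19,18)*7=126 best=247, r--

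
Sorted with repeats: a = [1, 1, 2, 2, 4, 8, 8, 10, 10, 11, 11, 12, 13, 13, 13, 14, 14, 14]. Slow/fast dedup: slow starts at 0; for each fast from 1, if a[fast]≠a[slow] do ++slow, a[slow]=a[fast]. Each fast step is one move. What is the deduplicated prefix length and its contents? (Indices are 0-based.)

length 9; prefix = [1, 2, 4, 8, 10, 11, 12, 13, 14]

slow=0 fast=1: a[fast]=1=a[slow] dup, fast++
slow=0 fast=2: a[fast]=2≠a[slow]=1 write a[1]=2, slow++,fast++
slow=1 fast=3: a[fast]=2=a[slow] dup, fast++
slow=1 fast=4: a[fast]=4≠a[slow]=2 write a[2]=4, slow++,fast++
slow=2 fast=5: a[fast]=8≠a[slow]=4 write a[3]=8, slow++,fast++
slow=3 fast=6: a[fast]=8=a[slow] dup, fast++
slow=3 fast=7: a[fast]=10≠a[slow]=8 write a[4]=10, slow++,fast++
slow=4 fast=8: a[fast]=10=a[slow] dup, fast++
slow=4 fast=9: a[fast]=11≠a[slow]=10 write a[5]=11, slow++,fast++
slow=5 fast=10: a[fast]=11=a[slow] dup, fast++
slow=5 fast=11: a[fast]=12≠a[slow]=11 write a[6]=12, slow++,fast++
slow=6 fast=12: a[fast]=13≠a[slow]=12 write a[7]=13, slow++,fast++
slow=7 fast=13: a[fast]=13=a[slow] dup, fast++
slow=7 fast=14: a[fast]=13=a[slow] dup, fast++
slow=7 fast=15: a[fast]=14≠a[slow]=13 write a[8]=14, slow++,fast++
slow=8 fast=16: a[fast]=14=a[slow] dup, fast++
slow=8 fast=17: a[fast]=14=a[slow] dup, fast++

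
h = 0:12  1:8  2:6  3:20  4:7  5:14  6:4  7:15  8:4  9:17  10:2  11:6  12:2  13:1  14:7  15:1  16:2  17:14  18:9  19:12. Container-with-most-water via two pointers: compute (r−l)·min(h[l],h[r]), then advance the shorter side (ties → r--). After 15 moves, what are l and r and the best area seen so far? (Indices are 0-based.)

l=3, r=7, best area=228

l=0 r=19: min(12,12)*19=228 best=228 *, r--
l=0 r=18: min(12,9)*18=162 best=228, r--
l=0 r=17: min(12,14)*17=204 best=228, l++
l=1 r=17: min(8,14)*16=128 best=228, l++
l=2 r=17: min(6,14)*15=90 best=228, l++
l=3 r=17: min(20,14)*14=196 best=228, r--
l=3 r=16: min(20,2)*13=26 best=228, r--
l=3 r=15: min(20,1)*12=12 best=228, r--
l=3 r=14: min(20,7)*11=77 best=228, r--
l=3 r=13: min(20,1)*10=10 best=228, r--
l=3 r=12: min(20,2)*9=18 best=228, r--
l=3 r=11: min(20,6)*8=48 best=228, r--
l=3 r=10: min(20,2)*7=14 best=228, r--
l=3 r=9: min(20,17)*6=102 best=228, r--
l=3 r=8: min(20,4)*5=20 best=228, r--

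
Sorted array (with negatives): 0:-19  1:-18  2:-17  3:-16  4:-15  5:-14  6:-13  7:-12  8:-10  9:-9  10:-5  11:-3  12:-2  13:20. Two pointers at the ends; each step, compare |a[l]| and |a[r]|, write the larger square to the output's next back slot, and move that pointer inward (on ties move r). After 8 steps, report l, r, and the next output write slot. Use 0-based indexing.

l=0 r=13: |-19|<=|20| out[13]=400, r--
l=0 r=12: |-19|>|-2| out[12]=361, l++
l=1 r=12: |-18|>|-2| out[11]=324, l++
l=2 r=12: |-17|>|-2| out[10]=289, l++
l=3 r=12: |-16|>|-2| out[9]=256, l++
l=4 r=12: |-15|>|-2| out[8]=225, l++
l=5 r=12: |-14|>|-2| out[7]=196, l++
l=6 r=12: |-13|>|-2| out[6]=169, l++

l=7, r=12, next write slot=5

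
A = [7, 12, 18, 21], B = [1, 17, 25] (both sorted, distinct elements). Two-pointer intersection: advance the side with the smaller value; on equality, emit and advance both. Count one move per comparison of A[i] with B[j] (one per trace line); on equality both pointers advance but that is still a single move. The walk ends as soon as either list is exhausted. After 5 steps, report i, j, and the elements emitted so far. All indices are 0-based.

[i=0,j=0] 7>1 → j++
[i=0,j=1] 7<17 → i++
[i=1,j=1] 12<17 → i++
[i=2,j=1] 18>17 → j++
[i=2,j=2] 18<25 → i++

i=3, j=2, emitted=[]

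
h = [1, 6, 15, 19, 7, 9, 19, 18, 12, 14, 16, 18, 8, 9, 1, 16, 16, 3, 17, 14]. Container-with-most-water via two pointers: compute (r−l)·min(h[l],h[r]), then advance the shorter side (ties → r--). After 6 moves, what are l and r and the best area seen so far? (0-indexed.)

[0,19] min(1,14)*19=19 best=19 * → l++
[1,19] min(6,14)*18=108 best=108 * → l++
[2,19] min(15,14)*17=238 best=238 * → r--
[2,18] min(15,17)*16=240 best=240 * → l++
[3,18] min(19,17)*15=255 best=255 * → r--
[3,17] min(19,3)*14=42 best=255 → r--

l=3, r=16, best area=255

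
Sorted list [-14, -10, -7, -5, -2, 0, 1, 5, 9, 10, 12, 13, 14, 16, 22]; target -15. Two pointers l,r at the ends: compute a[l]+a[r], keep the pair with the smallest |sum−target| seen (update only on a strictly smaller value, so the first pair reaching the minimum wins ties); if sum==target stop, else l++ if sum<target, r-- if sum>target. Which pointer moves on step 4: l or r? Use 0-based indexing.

r

[0,14] -14+22=8 d=23 * → r--
[0,13] -14+16=2 d=17 * → r--
[0,12] -14+14=0 d=15 * → r--
[0,11] -14+13=-1 d=14 * → r--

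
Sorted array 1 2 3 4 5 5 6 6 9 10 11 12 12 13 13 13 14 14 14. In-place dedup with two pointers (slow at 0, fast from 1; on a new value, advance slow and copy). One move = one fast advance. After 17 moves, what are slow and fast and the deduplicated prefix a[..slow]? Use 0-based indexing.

slow=11, fast=18, prefix=[1, 2, 3, 4, 5, 6, 9, 10, 11, 12, 13, 14]

slow=0 fast=1: a[fast]=2≠a[slow]=1 write a[1]=2, slow++,fast++
slow=1 fast=2: a[fast]=3≠a[slow]=2 write a[2]=3, slow++,fast++
slow=2 fast=3: a[fast]=4≠a[slow]=3 write a[3]=4, slow++,fast++
slow=3 fast=4: a[fast]=5≠a[slow]=4 write a[4]=5, slow++,fast++
slow=4 fast=5: a[fast]=5=a[slow] dup, fast++
slow=4 fast=6: a[fast]=6≠a[slow]=5 write a[5]=6, slow++,fast++
slow=5 fast=7: a[fast]=6=a[slow] dup, fast++
slow=5 fast=8: a[fast]=9≠a[slow]=6 write a[6]=9, slow++,fast++
slow=6 fast=9: a[fast]=10≠a[slow]=9 write a[7]=10, slow++,fast++
slow=7 fast=10: a[fast]=11≠a[slow]=10 write a[8]=11, slow++,fast++
slow=8 fast=11: a[fast]=12≠a[slow]=11 write a[9]=12, slow++,fast++
slow=9 fast=12: a[fast]=12=a[slow] dup, fast++
slow=9 fast=13: a[fast]=13≠a[slow]=12 write a[10]=13, slow++,fast++
slow=10 fast=14: a[fast]=13=a[slow] dup, fast++
slow=10 fast=15: a[fast]=13=a[slow] dup, fast++
slow=10 fast=16: a[fast]=14≠a[slow]=13 write a[11]=14, slow++,fast++
slow=11 fast=17: a[fast]=14=a[slow] dup, fast++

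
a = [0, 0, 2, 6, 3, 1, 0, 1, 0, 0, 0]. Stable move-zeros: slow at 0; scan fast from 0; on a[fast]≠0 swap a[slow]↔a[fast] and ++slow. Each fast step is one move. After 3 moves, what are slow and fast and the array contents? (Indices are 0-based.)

slow=0 fast=0: a[fast]=0, fast++
slow=0 fast=1: a[fast]=0, fast++
slow=0 fast=2: a[fast]=2≠0 swap→a[0]=2, slow++,fast++

slow=1, fast=3, a=[2, 0, 0, 6, 3, 1, 0, 1, 0, 0, 0]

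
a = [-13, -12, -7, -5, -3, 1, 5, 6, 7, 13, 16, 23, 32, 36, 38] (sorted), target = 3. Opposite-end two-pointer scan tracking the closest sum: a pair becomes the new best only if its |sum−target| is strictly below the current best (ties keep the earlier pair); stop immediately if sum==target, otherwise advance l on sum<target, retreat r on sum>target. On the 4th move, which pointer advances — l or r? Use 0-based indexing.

[0,14] -13+38=25 d=22 * → r--
[0,13] -13+36=23 d=20 * → r--
[0,12] -13+32=19 d=16 * → r--
[0,11] -13+23=10 d=7 * → r--

r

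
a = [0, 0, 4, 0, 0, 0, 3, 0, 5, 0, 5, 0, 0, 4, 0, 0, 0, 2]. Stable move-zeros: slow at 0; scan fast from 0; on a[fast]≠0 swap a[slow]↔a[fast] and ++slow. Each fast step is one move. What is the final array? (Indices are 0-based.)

slow=0 fast=0: a[fast]=0, fast++
slow=0 fast=1: a[fast]=0, fast++
slow=0 fast=2: a[fast]=4≠0 swap→a[0]=4, slow++,fast++
slow=1 fast=3: a[fast]=0, fast++
slow=1 fast=4: a[fast]=0, fast++
slow=1 fast=5: a[fast]=0, fast++
slow=1 fast=6: a[fast]=3≠0 swap→a[1]=3, slow++,fast++
slow=2 fast=7: a[fast]=0, fast++
slow=2 fast=8: a[fast]=5≠0 swap→a[2]=5, slow++,fast++
slow=3 fast=9: a[fast]=0, fast++
slow=3 fast=10: a[fast]=5≠0 swap→a[3]=5, slow++,fast++
slow=4 fast=11: a[fast]=0, fast++
slow=4 fast=12: a[fast]=0, fast++
slow=4 fast=13: a[fast]=4≠0 swap→a[4]=4, slow++,fast++
slow=5 fast=14: a[fast]=0, fast++
slow=5 fast=15: a[fast]=0, fast++
slow=5 fast=16: a[fast]=0, fast++
slow=5 fast=17: a[fast]=2≠0 swap→a[5]=2, slow++,fast++

[4, 3, 5, 5, 4, 2, 0, 0, 0, 0, 0, 0, 0, 0, 0, 0, 0, 0]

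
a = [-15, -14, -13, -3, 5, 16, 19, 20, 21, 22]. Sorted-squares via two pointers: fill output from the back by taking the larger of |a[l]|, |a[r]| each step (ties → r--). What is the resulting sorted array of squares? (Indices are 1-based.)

l=1 r=10: |-15|<=|22| out[10]=484, r--
l=1 r=9: |-15|<=|21| out[9]=441, r--
l=1 r=8: |-15|<=|20| out[8]=400, r--
l=1 r=7: |-15|<=|19| out[7]=361, r--
l=1 r=6: |-15|<=|16| out[6]=256, r--
l=1 r=5: |-15|>|5| out[5]=225, l++
l=2 r=5: |-14|>|5| out[4]=196, l++
l=3 r=5: |-13|>|5| out[3]=169, l++
l=4 r=5: |-3|<=|5| out[2]=25, r--
l=4 r=4: |-3|<=|-3| out[1]=9, r--

[9, 25, 169, 196, 225, 256, 361, 400, 441, 484]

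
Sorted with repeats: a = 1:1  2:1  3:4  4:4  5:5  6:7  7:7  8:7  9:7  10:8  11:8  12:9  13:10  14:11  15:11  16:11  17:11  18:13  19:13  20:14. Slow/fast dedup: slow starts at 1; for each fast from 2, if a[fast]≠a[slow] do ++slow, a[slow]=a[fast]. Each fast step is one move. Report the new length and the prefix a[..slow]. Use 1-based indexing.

slow=1 fast=2: a[fast]=1=a[slow] dup, fast++
slow=1 fast=3: a[fast]=4≠a[slow]=1 write a[2]=4, slow++,fast++
slow=2 fast=4: a[fast]=4=a[slow] dup, fast++
slow=2 fast=5: a[fast]=5≠a[slow]=4 write a[3]=5, slow++,fast++
slow=3 fast=6: a[fast]=7≠a[slow]=5 write a[4]=7, slow++,fast++
slow=4 fast=7: a[fast]=7=a[slow] dup, fast++
slow=4 fast=8: a[fast]=7=a[slow] dup, fast++
slow=4 fast=9: a[fast]=7=a[slow] dup, fast++
slow=4 fast=10: a[fast]=8≠a[slow]=7 write a[5]=8, slow++,fast++
slow=5 fast=11: a[fast]=8=a[slow] dup, fast++
slow=5 fast=12: a[fast]=9≠a[slow]=8 write a[6]=9, slow++,fast++
slow=6 fast=13: a[fast]=10≠a[slow]=9 write a[7]=10, slow++,fast++
slow=7 fast=14: a[fast]=11≠a[slow]=10 write a[8]=11, slow++,fast++
slow=8 fast=15: a[fast]=11=a[slow] dup, fast++
slow=8 fast=16: a[fast]=11=a[slow] dup, fast++
slow=8 fast=17: a[fast]=11=a[slow] dup, fast++
slow=8 fast=18: a[fast]=13≠a[slow]=11 write a[9]=13, slow++,fast++
slow=9 fast=19: a[fast]=13=a[slow] dup, fast++
slow=9 fast=20: a[fast]=14≠a[slow]=13 write a[10]=14, slow++,fast++

length 10; prefix = [1, 4, 5, 7, 8, 9, 10, 11, 13, 14]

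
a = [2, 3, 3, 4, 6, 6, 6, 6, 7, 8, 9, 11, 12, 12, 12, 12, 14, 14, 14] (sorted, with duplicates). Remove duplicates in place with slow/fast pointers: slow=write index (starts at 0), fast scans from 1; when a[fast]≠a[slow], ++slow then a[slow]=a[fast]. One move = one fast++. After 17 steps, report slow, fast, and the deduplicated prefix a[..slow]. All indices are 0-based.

slow=9, fast=18, prefix=[2, 3, 4, 6, 7, 8, 9, 11, 12, 14]

slow=0 fast=1: a[fast]=3≠a[slow]=2 write a[1]=3, slow++,fast++
slow=1 fast=2: a[fast]=3=a[slow] dup, fast++
slow=1 fast=3: a[fast]=4≠a[slow]=3 write a[2]=4, slow++,fast++
slow=2 fast=4: a[fast]=6≠a[slow]=4 write a[3]=6, slow++,fast++
slow=3 fast=5: a[fast]=6=a[slow] dup, fast++
slow=3 fast=6: a[fast]=6=a[slow] dup, fast++
slow=3 fast=7: a[fast]=6=a[slow] dup, fast++
slow=3 fast=8: a[fast]=7≠a[slow]=6 write a[4]=7, slow++,fast++
slow=4 fast=9: a[fast]=8≠a[slow]=7 write a[5]=8, slow++,fast++
slow=5 fast=10: a[fast]=9≠a[slow]=8 write a[6]=9, slow++,fast++
slow=6 fast=11: a[fast]=11≠a[slow]=9 write a[7]=11, slow++,fast++
slow=7 fast=12: a[fast]=12≠a[slow]=11 write a[8]=12, slow++,fast++
slow=8 fast=13: a[fast]=12=a[slow] dup, fast++
slow=8 fast=14: a[fast]=12=a[slow] dup, fast++
slow=8 fast=15: a[fast]=12=a[slow] dup, fast++
slow=8 fast=16: a[fast]=14≠a[slow]=12 write a[9]=14, slow++,fast++
slow=9 fast=17: a[fast]=14=a[slow] dup, fast++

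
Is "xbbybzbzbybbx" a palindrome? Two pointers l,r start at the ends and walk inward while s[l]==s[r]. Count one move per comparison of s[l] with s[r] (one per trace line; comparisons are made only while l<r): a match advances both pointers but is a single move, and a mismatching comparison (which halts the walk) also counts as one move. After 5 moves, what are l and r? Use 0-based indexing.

l=0 r=12: 'x'=='x', l++,r--
l=1 r=11: 'b'=='b', l++,r--
l=2 r=10: 'b'=='b', l++,r--
l=3 r=9: 'y'=='y', l++,r--
l=4 r=8: 'b'=='b', l++,r--

l=5, r=7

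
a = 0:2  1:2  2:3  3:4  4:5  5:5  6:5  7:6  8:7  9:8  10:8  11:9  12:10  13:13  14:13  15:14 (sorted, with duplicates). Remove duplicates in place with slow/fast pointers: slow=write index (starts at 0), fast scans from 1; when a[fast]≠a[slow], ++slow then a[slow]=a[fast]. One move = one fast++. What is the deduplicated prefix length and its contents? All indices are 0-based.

length 11; prefix = [2, 3, 4, 5, 6, 7, 8, 9, 10, 13, 14]

(s=0,f=1) a[fast]=2=a[slow] dup → fast++
(s=0,f=2) a[fast]=3≠a[slow]=2 write a[1]=3 → slow++,fast++
(s=1,f=3) a[fast]=4≠a[slow]=3 write a[2]=4 → slow++,fast++
(s=2,f=4) a[fast]=5≠a[slow]=4 write a[3]=5 → slow++,fast++
(s=3,f=5) a[fast]=5=a[slow] dup → fast++
(s=3,f=6) a[fast]=5=a[slow] dup → fast++
(s=3,f=7) a[fast]=6≠a[slow]=5 write a[4]=6 → slow++,fast++
(s=4,f=8) a[fast]=7≠a[slow]=6 write a[5]=7 → slow++,fast++
(s=5,f=9) a[fast]=8≠a[slow]=7 write a[6]=8 → slow++,fast++
(s=6,f=10) a[fast]=8=a[slow] dup → fast++
(s=6,f=11) a[fast]=9≠a[slow]=8 write a[7]=9 → slow++,fast++
(s=7,f=12) a[fast]=10≠a[slow]=9 write a[8]=10 → slow++,fast++
(s=8,f=13) a[fast]=13≠a[slow]=10 write a[9]=13 → slow++,fast++
(s=9,f=14) a[fast]=13=a[slow] dup → fast++
(s=9,f=15) a[fast]=14≠a[slow]=13 write a[10]=14 → slow++,fast++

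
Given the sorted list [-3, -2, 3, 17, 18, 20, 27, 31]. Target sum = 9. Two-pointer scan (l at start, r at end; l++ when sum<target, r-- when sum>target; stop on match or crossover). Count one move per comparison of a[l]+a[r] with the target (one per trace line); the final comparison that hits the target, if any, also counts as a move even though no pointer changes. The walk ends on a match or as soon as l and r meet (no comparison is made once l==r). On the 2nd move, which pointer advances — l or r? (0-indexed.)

r

[0,7] -3+31=28 >9 → r--
[0,6] -3+27=24 >9 → r--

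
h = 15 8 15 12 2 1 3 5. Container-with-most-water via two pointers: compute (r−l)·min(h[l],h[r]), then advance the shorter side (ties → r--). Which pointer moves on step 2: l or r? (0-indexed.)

r

[0,7] min(15,5)*7=35 best=35 * → r--
[0,6] min(15,3)*6=18 best=35 → r--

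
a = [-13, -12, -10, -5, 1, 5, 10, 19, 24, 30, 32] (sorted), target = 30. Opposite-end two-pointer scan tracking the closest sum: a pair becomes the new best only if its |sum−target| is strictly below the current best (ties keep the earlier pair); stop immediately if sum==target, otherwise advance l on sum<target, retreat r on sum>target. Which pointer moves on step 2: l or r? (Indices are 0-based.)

[0,10] -13+32=19 d=11 * → l++
[1,10] -12+32=20 d=10 * → l++

l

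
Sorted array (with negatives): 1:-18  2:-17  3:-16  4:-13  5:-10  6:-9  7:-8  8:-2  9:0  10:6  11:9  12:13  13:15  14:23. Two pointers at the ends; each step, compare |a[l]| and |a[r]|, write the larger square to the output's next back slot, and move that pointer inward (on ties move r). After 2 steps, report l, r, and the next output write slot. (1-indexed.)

l=1 r=14: |-18|<=|23| out[14]=529, r--
l=1 r=13: |-18|>|15| out[13]=324, l++

l=2, r=13, next write slot=12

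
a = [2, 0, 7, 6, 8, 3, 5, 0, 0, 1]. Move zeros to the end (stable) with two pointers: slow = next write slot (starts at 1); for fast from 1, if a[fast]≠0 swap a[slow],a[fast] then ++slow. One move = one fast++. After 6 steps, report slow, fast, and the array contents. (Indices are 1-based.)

slow=6, fast=7, a=[2, 7, 6, 8, 3, 0, 5, 0, 0, 1]

(s=1,f=1) a[fast]=2≠0 swap→a[1]=2 → slow++,fast++
(s=2,f=2) a[fast]=0 → fast++
(s=2,f=3) a[fast]=7≠0 swap→a[2]=7 → slow++,fast++
(s=3,f=4) a[fast]=6≠0 swap→a[3]=6 → slow++,fast++
(s=4,f=5) a[fast]=8≠0 swap→a[4]=8 → slow++,fast++
(s=5,f=6) a[fast]=3≠0 swap→a[5]=3 → slow++,fast++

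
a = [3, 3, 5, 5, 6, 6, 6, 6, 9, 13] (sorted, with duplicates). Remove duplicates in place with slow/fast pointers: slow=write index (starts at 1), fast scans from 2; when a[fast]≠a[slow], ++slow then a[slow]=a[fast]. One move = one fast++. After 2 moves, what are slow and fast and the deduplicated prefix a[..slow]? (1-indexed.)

(s=1,f=2) a[fast]=3=a[slow] dup → fast++
(s=1,f=3) a[fast]=5≠a[slow]=3 write a[2]=5 → slow++,fast++

slow=2, fast=4, prefix=[3, 5]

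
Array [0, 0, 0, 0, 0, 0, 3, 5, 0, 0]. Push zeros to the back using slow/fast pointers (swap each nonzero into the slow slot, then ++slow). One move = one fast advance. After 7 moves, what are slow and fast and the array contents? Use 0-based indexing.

(s=0,f=0) a[fast]=0 → fast++
(s=0,f=1) a[fast]=0 → fast++
(s=0,f=2) a[fast]=0 → fast++
(s=0,f=3) a[fast]=0 → fast++
(s=0,f=4) a[fast]=0 → fast++
(s=0,f=5) a[fast]=0 → fast++
(s=0,f=6) a[fast]=3≠0 swap→a[0]=3 → slow++,fast++

slow=1, fast=7, a=[3, 0, 0, 0, 0, 0, 0, 5, 0, 0]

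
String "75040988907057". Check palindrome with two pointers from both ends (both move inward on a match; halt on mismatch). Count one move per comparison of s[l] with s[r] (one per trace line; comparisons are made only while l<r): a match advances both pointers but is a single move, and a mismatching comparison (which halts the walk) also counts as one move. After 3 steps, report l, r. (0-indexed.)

l=3, r=10

[0,13] '7'=='7' → l++,r--
[1,12] '5'=='5' → l++,r--
[2,11] '0'=='0' → l++,r--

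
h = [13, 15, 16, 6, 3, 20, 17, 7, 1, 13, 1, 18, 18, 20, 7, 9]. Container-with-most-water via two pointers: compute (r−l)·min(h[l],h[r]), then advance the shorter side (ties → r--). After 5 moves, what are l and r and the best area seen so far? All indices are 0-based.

[0,15] min(13,9)*15=135 best=135 * → r--
[0,14] min(13,7)*14=98 best=135 → r--
[0,13] min(13,20)*13=169 best=169 * → l++
[1,13] min(15,20)*12=180 best=180 * → l++
[2,13] min(16,20)*11=176 best=180 → l++

l=3, r=13, best area=180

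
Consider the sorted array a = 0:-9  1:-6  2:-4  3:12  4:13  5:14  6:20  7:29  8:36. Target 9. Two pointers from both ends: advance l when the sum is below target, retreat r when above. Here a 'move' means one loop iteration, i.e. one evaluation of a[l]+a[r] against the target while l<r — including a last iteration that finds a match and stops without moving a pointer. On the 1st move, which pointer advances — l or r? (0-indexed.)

[0,8] -9+36=27 >9 → r--

r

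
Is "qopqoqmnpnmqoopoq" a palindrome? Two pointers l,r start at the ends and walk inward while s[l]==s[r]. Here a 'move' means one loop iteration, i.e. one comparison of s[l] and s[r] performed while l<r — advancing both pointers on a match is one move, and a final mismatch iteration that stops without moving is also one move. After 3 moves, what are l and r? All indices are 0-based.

l=0 r=16: 'q'=='q', l++,r--
l=1 r=15: 'o'=='o', l++,r--
l=2 r=14: 'p'=='p', l++,r--

l=3, r=13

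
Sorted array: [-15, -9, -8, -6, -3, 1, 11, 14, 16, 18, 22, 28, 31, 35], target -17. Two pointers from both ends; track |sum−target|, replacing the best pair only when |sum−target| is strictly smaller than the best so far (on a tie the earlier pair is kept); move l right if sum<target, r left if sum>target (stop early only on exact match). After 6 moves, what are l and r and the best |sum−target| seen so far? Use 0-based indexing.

[0,13] -15+35=20 d=37 * → r--
[0,12] -15+31=16 d=33 * → r--
[0,11] -15+28=13 d=30 * → r--
[0,10] -15+22=7 d=24 * → r--
[0,9] -15+18=3 d=20 * → r--
[0,8] -15+16=1 d=18 * → r--

l=0, r=7, best |Δ|=18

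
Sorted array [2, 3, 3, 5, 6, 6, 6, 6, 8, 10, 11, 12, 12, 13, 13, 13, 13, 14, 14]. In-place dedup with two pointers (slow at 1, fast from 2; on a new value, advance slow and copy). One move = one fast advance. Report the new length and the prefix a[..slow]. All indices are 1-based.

slow=1 fast=2: a[fast]=3≠a[slow]=2 write a[2]=3, slow++,fast++
slow=2 fast=3: a[fast]=3=a[slow] dup, fast++
slow=2 fast=4: a[fast]=5≠a[slow]=3 write a[3]=5, slow++,fast++
slow=3 fast=5: a[fast]=6≠a[slow]=5 write a[4]=6, slow++,fast++
slow=4 fast=6: a[fast]=6=a[slow] dup, fast++
slow=4 fast=7: a[fast]=6=a[slow] dup, fast++
slow=4 fast=8: a[fast]=6=a[slow] dup, fast++
slow=4 fast=9: a[fast]=8≠a[slow]=6 write a[5]=8, slow++,fast++
slow=5 fast=10: a[fast]=10≠a[slow]=8 write a[6]=10, slow++,fast++
slow=6 fast=11: a[fast]=11≠a[slow]=10 write a[7]=11, slow++,fast++
slow=7 fast=12: a[fast]=12≠a[slow]=11 write a[8]=12, slow++,fast++
slow=8 fast=13: a[fast]=12=a[slow] dup, fast++
slow=8 fast=14: a[fast]=13≠a[slow]=12 write a[9]=13, slow++,fast++
slow=9 fast=15: a[fast]=13=a[slow] dup, fast++
slow=9 fast=16: a[fast]=13=a[slow] dup, fast++
slow=9 fast=17: a[fast]=13=a[slow] dup, fast++
slow=9 fast=18: a[fast]=14≠a[slow]=13 write a[10]=14, slow++,fast++
slow=10 fast=19: a[fast]=14=a[slow] dup, fast++

length 10; prefix = [2, 3, 5, 6, 8, 10, 11, 12, 13, 14]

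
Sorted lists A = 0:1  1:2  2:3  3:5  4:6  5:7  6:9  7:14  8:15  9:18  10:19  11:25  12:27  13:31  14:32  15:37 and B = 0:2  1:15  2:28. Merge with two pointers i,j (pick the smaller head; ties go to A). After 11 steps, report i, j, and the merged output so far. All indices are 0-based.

[i=0,j=0] A[i]=1<=B[j]=2 take 1 → i++
[i=1,j=0] A[i]=2<=B[j]=2 take 2 → i++
[i=2,j=0] A[i]=3>B[j]=2 take 2 → j++
[i=2,j=1] A[i]=3<=B[j]=15 take 3 → i++
[i=3,j=1] A[i]=5<=B[j]=15 take 5 → i++
[i=4,j=1] A[i]=6<=B[j]=15 take 6 → i++
[i=5,j=1] A[i]=7<=B[j]=15 take 7 → i++
[i=6,j=1] A[i]=9<=B[j]=15 take 9 → i++
[i=7,j=1] A[i]=14<=B[j]=15 take 14 → i++
[i=8,j=1] A[i]=15<=B[j]=15 take 15 → i++
[i=9,j=1] A[i]=18>B[j]=15 take 15 → j++

i=9, j=2, merged so far=[1, 2, 2, 3, 5, 6, 7, 9, 14, 15, 15]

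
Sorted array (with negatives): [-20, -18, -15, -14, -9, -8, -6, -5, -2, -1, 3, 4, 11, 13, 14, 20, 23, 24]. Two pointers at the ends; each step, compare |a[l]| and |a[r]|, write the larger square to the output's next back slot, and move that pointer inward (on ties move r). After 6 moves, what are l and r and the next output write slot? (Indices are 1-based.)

l=1 r=18: |-20|<=|24| out[18]=576, r--
l=1 r=17: |-20|<=|23| out[17]=529, r--
l=1 r=16: |-20|<=|20| out[16]=400, r--
l=1 r=15: |-20|>|14| out[15]=400, l++
l=2 r=15: |-18|>|14| out[14]=324, l++
l=3 r=15: |-15|>|14| out[13]=225, l++

l=4, r=15, next write slot=12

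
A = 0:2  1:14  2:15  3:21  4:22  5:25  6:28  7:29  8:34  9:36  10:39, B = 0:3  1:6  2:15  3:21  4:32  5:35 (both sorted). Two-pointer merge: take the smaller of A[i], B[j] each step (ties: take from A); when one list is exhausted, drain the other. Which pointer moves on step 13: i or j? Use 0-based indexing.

[i=0,j=0] A[i]=2<=B[j]=3 take 2 → i++
[i=1,j=0] A[i]=14>B[j]=3 take 3 → j++
[i=1,j=1] A[i]=14>B[j]=6 take 6 → j++
[i=1,j=2] A[i]=14<=B[j]=15 take 14 → i++
[i=2,j=2] A[i]=15<=B[j]=15 take 15 → i++
[i=3,j=2] A[i]=21>B[j]=15 take 15 → j++
[i=3,j=3] A[i]=21<=B[j]=21 take 21 → i++
[i=4,j=3] A[i]=22>B[j]=21 take 21 → j++
[i=4,j=4] A[i]=22<=B[j]=32 take 22 → i++
[i=5,j=4] A[i]=25<=B[j]=32 take 25 → i++
[i=6,j=4] A[i]=28<=B[j]=32 take 28 → i++
[i=7,j=4] A[i]=29<=B[j]=32 take 29 → i++
[i=8,j=4] A[i]=34>B[j]=32 take 32 → j++

j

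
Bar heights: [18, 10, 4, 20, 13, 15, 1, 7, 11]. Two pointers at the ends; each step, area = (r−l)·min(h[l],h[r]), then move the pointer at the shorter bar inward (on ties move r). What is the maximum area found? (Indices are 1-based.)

max area = 88

l=1 r=9: min(18,11)*8=88 best=88 *, r--
l=1 r=8: min(18,7)*7=49 best=88, r--
l=1 r=7: min(18,1)*6=6 best=88, r--
l=1 r=6: min(18,15)*5=75 best=88, r--
l=1 r=5: min(18,13)*4=52 best=88, r--
l=1 r=4: min(18,20)*3=54 best=88, l++
l=2 r=4: min(10,20)*2=20 best=88, l++
l=3 r=4: min(4,20)*1=4 best=88, l++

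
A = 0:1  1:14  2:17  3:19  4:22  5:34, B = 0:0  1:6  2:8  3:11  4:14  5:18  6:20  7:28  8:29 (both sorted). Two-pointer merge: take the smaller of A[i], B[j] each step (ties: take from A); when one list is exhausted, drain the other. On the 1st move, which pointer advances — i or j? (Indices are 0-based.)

j

[i=0,j=0] A[i]=1>B[j]=0 take 0 → j++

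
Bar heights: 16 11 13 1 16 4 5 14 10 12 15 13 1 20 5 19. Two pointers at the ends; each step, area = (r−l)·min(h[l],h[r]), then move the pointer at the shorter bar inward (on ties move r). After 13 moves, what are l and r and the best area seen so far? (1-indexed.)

l=14, r=16, best area=240

[1,16] min(16,19)*15=240 best=240 * → l++
[2,16] min(11,19)*14=154 best=240 → l++
[3,16] min(13,19)*13=169 best=240 → l++
[4,16] min(1,19)*12=12 best=240 → l++
[5,16] min(16,19)*11=176 best=240 → l++
[6,16] min(4,19)*10=40 best=240 → l++
[7,16] min(5,19)*9=45 best=240 → l++
[8,16] min(14,19)*8=112 best=240 → l++
[9,16] min(10,19)*7=70 best=240 → l++
[10,16] min(12,19)*6=72 best=240 → l++
[11,16] min(15,19)*5=75 best=240 → l++
[12,16] min(13,19)*4=52 best=240 → l++
[13,16] min(1,19)*3=3 best=240 → l++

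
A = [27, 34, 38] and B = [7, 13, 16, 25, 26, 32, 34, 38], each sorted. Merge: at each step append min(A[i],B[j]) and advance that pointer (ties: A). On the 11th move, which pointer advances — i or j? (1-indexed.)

[i=1,j=1] A[i]=27>B[j]=7 take 7 → j++
[i=1,j=2] A[i]=27>B[j]=13 take 13 → j++
[i=1,j=3] A[i]=27>B[j]=16 take 16 → j++
[i=1,j=4] A[i]=27>B[j]=25 take 25 → j++
[i=1,j=5] A[i]=27>B[j]=26 take 26 → j++
[i=1,j=6] A[i]=27<=B[j]=32 take 27 → i++
[i=2,j=6] A[i]=34>B[j]=32 take 32 → j++
[i=2,j=7] A[i]=34<=B[j]=34 take 34 → i++
[i=3,j=7] A[i]=38>B[j]=34 take 34 → j++
[i=3,j=8] A[i]=38<=B[j]=38 take 38 → i++
[i=4,j=8] A done, take B[j]=38 → j++

j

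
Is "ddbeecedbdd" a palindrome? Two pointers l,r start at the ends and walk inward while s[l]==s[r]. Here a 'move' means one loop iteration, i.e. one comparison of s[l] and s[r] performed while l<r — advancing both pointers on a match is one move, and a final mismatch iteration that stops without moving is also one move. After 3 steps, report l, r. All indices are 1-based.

l=4, r=8

l=1 r=11: 'd'=='d', l++,r--
l=2 r=10: 'd'=='d', l++,r--
l=3 r=9: 'b'=='b', l++,r--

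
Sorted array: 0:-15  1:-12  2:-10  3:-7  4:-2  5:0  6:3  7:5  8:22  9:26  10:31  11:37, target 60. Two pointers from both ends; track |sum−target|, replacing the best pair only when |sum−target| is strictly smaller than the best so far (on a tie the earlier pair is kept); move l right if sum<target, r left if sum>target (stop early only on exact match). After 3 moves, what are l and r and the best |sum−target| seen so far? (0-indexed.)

l=0 r=11: -15+37=22 d=38 *, l++
l=1 r=11: -12+37=25 d=35 *, l++
l=2 r=11: -10+37=27 d=33 *, l++

l=3, r=11, best |Δ|=33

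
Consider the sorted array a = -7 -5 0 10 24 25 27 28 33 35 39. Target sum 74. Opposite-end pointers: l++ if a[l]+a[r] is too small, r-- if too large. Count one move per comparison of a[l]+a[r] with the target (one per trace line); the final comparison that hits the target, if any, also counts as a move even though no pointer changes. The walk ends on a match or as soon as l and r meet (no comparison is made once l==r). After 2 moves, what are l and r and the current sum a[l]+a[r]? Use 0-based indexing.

l=2, r=10, sum=39

l=0 r=10: -7+39=32 <74, l++
l=1 r=10: -5+39=34 <74, l++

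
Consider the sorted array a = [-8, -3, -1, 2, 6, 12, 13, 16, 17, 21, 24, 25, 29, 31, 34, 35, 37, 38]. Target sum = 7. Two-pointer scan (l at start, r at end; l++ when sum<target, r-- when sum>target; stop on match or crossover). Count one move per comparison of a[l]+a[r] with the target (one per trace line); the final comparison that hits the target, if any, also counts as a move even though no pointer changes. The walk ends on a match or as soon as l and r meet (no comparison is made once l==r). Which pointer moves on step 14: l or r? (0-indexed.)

[0,17] -8+38=30 >7 → r--
[0,16] -8+37=29 >7 → r--
[0,15] -8+35=27 >7 → r--
[0,14] -8+34=26 >7 → r--
[0,13] -8+31=23 >7 → r--
[0,12] -8+29=21 >7 → r--
[0,11] -8+25=17 >7 → r--
[0,10] -8+24=16 >7 → r--
[0,9] -8+21=13 >7 → r--
[0,8] -8+17=9 >7 → r--
[0,7] -8+16=8 >7 → r--
[0,6] -8+13=5 <7 → l++
[1,6] -3+13=10 >7 → r--
[1,5] -3+12=9 >7 → r--

r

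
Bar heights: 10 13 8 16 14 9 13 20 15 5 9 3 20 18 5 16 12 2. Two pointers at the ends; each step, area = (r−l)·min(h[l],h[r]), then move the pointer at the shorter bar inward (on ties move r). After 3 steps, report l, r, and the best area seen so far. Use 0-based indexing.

l=0 r=17: min(10,2)*17=34 best=34 *, r--
l=0 r=16: min(10,12)*16=160 best=160 *, l++
l=1 r=16: min(13,12)*15=180 best=180 *, r--

l=1, r=15, best area=180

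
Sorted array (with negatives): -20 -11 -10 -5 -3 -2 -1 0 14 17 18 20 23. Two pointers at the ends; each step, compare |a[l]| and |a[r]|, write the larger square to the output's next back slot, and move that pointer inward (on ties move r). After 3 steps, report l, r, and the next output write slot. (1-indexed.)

l=2, r=11, next write slot=10

l=1 r=13: |-20|<=|23| out[13]=529, r--
l=1 r=12: |-20|<=|20| out[12]=400, r--
l=1 r=11: |-20|>|18| out[11]=400, l++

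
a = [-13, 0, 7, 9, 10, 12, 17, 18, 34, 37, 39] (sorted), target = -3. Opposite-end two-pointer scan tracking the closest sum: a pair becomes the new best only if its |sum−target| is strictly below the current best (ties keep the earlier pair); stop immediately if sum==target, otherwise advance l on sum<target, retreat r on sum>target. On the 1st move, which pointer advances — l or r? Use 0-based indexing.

l=0 r=10: -13+39=26 d=29 *, r--

r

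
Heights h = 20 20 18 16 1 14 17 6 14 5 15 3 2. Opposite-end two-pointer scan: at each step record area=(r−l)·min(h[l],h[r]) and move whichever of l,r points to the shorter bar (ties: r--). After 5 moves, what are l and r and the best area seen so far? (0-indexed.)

l=0 r=12: min(20,2)*12=24 best=24 *, r--
l=0 r=11: min(20,3)*11=33 best=33 *, r--
l=0 r=10: min(20,15)*10=150 best=150 *, r--
l=0 r=9: min(20,5)*9=45 best=150, r--
l=0 r=8: min(20,14)*8=112 best=150, r--

l=0, r=7, best area=150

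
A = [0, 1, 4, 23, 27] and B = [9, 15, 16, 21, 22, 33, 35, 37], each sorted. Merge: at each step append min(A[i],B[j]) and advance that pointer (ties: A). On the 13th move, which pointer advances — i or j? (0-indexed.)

[i=0,j=0] A[i]=0<=B[j]=9 take 0 → i++
[i=1,j=0] A[i]=1<=B[j]=9 take 1 → i++
[i=2,j=0] A[i]=4<=B[j]=9 take 4 → i++
[i=3,j=0] A[i]=23>B[j]=9 take 9 → j++
[i=3,j=1] A[i]=23>B[j]=15 take 15 → j++
[i=3,j=2] A[i]=23>B[j]=16 take 16 → j++
[i=3,j=3] A[i]=23>B[j]=21 take 21 → j++
[i=3,j=4] A[i]=23>B[j]=22 take 22 → j++
[i=3,j=5] A[i]=23<=B[j]=33 take 23 → i++
[i=4,j=5] A[i]=27<=B[j]=33 take 27 → i++
[i=5,j=5] A done, take B[j]=33 → j++
[i=5,j=6] A done, take B[j]=35 → j++
[i=5,j=7] A done, take B[j]=37 → j++

j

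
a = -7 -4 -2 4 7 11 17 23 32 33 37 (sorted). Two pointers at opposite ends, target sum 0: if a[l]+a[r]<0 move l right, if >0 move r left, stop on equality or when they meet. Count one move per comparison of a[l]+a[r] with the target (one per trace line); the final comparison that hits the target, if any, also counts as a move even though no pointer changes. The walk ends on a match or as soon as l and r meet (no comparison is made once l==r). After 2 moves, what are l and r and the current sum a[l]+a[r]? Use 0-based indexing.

l=0 r=10: -7+37=30 >0, r--
l=0 r=9: -7+33=26 >0, r--

l=0, r=8, sum=25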